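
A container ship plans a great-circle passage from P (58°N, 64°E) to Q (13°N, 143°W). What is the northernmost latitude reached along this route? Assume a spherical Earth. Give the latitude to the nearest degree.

≈ 76°N

The great circle lies in the plane with unit normal n̂ = (p₁ × p₂)/|p₁ × p₂|.
Here n̂_z ≈ +0.243; the vertex latitude is φ_max = arccos|n̂_z| ≈ 75.9°.
Check via Clairaut: cos φ_max = |cos φ₁| · sin C = cos(58.0°)·sin(27.3°) ≈ 0.243, again giving ≈ 75.9°.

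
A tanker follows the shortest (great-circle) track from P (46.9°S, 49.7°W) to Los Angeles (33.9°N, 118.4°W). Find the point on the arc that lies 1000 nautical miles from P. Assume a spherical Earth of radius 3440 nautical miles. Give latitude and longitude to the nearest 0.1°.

≈ (35.4°S, 65.8°W)

From cos δ = sin φ₁ sin φ₂ + cos φ₁ cos φ₂ cos Δλ, the central angle is δ ≈ 1.773 rad (101.6°). The total great-circle distance is δ·R ≈ 1.773 × 3440 ≈ 6101 nmi, so the target fraction is f = 1000/6101 ≈ 0.164.
Interpolate at f ≈ 0.164 with slerp weights a = sin((1−f)δ)/sin δ ≈ 1.017, b = sin(fδ)/sin δ ≈ 0.293.
p = a·p₁ + b·p₂ ≈ (0.334, -0.744, -0.579); φ = arcsin(p_z) ≈ -35.40°, λ = atan2(p_y, p_x) ≈ -65.82°.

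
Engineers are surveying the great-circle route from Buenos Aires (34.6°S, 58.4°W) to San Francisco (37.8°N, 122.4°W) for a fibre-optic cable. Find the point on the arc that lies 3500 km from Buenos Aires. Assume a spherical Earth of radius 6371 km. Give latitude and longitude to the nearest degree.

≈ 11°S, 81°W

Write both endpoints as unit vectors p₁, p₂ with components (cos φ cos λ, cos φ sin λ, sin φ).
The central angle between the endpoints is δ = arccos(p₁·p₂) ≈ 1.634 rad (93.6°). The total great-circle distance is δ·R ≈ 1.634 × 6371 ≈ 10409 km, so the target fraction is f = 3500/10409 ≈ 0.336.
Interpolate at f ≈ 0.336 with slerp weights a = sin((1−f)δ)/sin δ ≈ 0.886, b = sin(fδ)/sin δ ≈ 0.523.
p = a·p₁ + b·p₂ ≈ (0.161, -0.970, -0.182); φ = arcsin(p_z) ≈ -10.50°, λ = atan2(p_y, p_x) ≈ -80.60°.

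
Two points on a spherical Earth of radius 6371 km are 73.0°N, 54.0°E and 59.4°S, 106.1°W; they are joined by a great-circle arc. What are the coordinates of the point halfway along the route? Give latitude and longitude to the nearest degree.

Convert each endpoint to a unit vector on the sphere (x = cos φ cos λ, y = cos φ sin λ, z = sin φ).
The central angle between the endpoints is δ = arccos(p₁·p₂) ≈ 2.869 rad (164.4°).
Interpolate at f = 1/2 with slerp weights a = sin((1−f)δ)/sin δ ≈ 3.680, b = sin(fδ)/sin δ ≈ 3.680.
p = a·p₁ + b·p₂ ≈ (0.113, -0.929, 0.352); φ = arcsin(p_z) ≈ 20.59°, λ = atan2(p_y, p_x) ≈ -83.07°.

≈ 21°N, 83°W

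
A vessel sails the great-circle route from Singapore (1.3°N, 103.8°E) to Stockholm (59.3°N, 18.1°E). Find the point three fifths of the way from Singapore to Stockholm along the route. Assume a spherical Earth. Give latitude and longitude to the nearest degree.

Convert each endpoint to a unit vector on the sphere (x = cos φ cos λ, y = cos φ sin λ, z = sin φ).
The central angle between the endpoints is δ = arccos(p₁·p₂) ≈ 1.513 rad (86.7°).
Interpolate at f = 3/5 with slerp weights a = sin((1−f)δ)/sin δ ≈ 0.570, b = sin(fδ)/sin δ ≈ 0.789.
p = a·p₁ + b·p₂ ≈ (0.247, 0.679, 0.692); φ = arcsin(p_z) ≈ 43.77°, λ = atan2(p_y, p_x) ≈ 69.98°.

≈ 44°N, 70°E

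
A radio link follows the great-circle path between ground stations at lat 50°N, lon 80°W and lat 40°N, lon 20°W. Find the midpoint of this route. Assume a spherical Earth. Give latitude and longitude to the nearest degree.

From cos δ = sin φ₁ sin φ₂ + cos φ₁ cos φ₂ cos Δλ, the central angle is δ ≈ 0.740 rad (42.4°).
Interpolate at f = 1/2 with slerp weights a = sin((1−f)δ)/sin δ ≈ 0.536, b = sin(fδ)/sin δ ≈ 0.536.
p = a·p₁ + b·p₂ ≈ (0.446, -0.480, 0.756); φ = arcsin(p_z) ≈ 49.07°, λ = atan2(p_y, p_x) ≈ -47.11°.

≈ lat 49°N, lon 47°W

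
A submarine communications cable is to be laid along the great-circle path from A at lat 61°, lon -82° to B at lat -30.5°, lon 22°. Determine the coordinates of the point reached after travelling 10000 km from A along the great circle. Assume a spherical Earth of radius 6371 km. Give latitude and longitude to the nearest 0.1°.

≈ lat -2.1°, lon 4.2°

Write both endpoints as unit vectors p₁, p₂ with components (cos φ cos λ, cos φ sin λ, sin φ).
The central angle between the endpoints is δ = arccos(p₁·p₂) ≈ 2.147 rad (123.0°). The total great-circle distance is δ·R ≈ 2.147 × 6371 ≈ 13679 km, so the target fraction is f = 10000/13679 ≈ 0.731.
Interpolate at f ≈ 0.731 with slerp weights a = sin((1−f)δ)/sin δ ≈ 0.651, b = sin(fδ)/sin δ ≈ 1.193.
p = a·p₁ + b·p₂ ≈ (0.997, 0.072, -0.036); φ = arcsin(p_z) ≈ -2.05°, λ = atan2(p_y, p_x) ≈ 4.15°.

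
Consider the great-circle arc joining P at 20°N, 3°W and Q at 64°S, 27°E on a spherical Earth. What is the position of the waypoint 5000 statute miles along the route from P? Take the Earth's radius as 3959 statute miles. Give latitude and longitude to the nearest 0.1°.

≈ 50.4°S, 16.1°E

Convert each endpoint to a unit vector on the sphere (x = cos φ cos λ, y = cos φ sin λ, z = sin φ).
The central angle between the endpoints is δ = arccos(p₁·p₂) ≈ 1.521 rad (87.2°). The total great-circle distance is δ·R ≈ 1.521 × 3959 ≈ 6023 mi, so the target fraction is f = 5000/6023 ≈ 0.830.
Interpolate at f ≈ 0.830 with slerp weights a = sin((1−f)δ)/sin δ ≈ 0.256, b = sin(fδ)/sin δ ≈ 0.954.
p = a·p₁ + b·p₂ ≈ (0.613, 0.177, -0.770); φ = arcsin(p_z) ≈ -50.36°, λ = atan2(p_y, p_x) ≈ 16.14°.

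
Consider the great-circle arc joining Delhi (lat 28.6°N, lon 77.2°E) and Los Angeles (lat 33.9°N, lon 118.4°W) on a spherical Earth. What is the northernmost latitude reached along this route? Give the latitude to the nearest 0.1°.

≈ 77.4°N

The great circle lies in the plane with unit normal n̂ = (p₁ × p₂)/|p₁ × p₂|.
Here n̂_z ≈ +0.218; the vertex latitude is φ_max = arccos|n̂_z| ≈ 77.4°.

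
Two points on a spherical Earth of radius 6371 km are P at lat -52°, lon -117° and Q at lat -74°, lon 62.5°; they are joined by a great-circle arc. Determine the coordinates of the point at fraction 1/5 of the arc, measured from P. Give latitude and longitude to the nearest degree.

Convert each endpoint to a unit vector on the sphere (x = cos φ cos λ, y = cos φ sin λ, z = sin φ).
The central angle between the endpoints is δ = arccos(p₁·p₂) ≈ 0.942 rad (54.0°).
Interpolate at f = 1/5 with slerp weights a = sin((1−f)δ)/sin δ ≈ 0.846, b = sin(fδ)/sin δ ≈ 0.232.
p = a·p₁ + b·p₂ ≈ (-0.207, -0.408, -0.889); φ = arcsin(p_z) ≈ -62.80°, λ = atan2(p_y, p_x) ≈ -116.93°.

≈ lat -63°, lon -117°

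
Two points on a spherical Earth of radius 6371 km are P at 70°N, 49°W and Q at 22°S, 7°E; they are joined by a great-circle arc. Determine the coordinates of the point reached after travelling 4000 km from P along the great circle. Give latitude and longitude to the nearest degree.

From cos δ = sin φ₁ sin φ₂ + cos φ₁ cos φ₂ cos Δλ, the central angle is δ ≈ 1.746 rad (100.1°). The total great-circle distance is δ·R ≈ 1.746 × 6371 ≈ 11126 km, so the target fraction is f = 4000/11126 ≈ 0.360.
Interpolate at f ≈ 0.360 with slerp weights a = sin((1−f)δ)/sin δ ≈ 0.914, b = sin(fδ)/sin δ ≈ 0.597.
p = a·p₁ + b·p₂ ≈ (0.754, -0.168, 0.635); φ = arcsin(p_z) ≈ 39.42°, λ = atan2(p_y, p_x) ≈ -12.59°.

≈ 39°N, 13°W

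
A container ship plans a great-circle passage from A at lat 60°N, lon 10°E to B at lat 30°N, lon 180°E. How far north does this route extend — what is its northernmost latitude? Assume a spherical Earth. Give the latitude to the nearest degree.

≈ 86°N

The great circle lies in the plane with unit normal n̂ = (p₁ × p₂)/|p₁ × p₂|.
Here n̂_z ≈ +0.075; the vertex latitude is φ_max = arccos|n̂_z| ≈ 85.7°.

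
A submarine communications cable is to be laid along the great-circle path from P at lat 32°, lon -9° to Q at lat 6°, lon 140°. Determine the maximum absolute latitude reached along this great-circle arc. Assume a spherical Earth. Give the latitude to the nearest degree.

The great circle lies in the plane with unit normal n̂ = (p₁ × p₂)/|p₁ × p₂|.
Here n̂_z ≈ +0.583; the vertex latitude is φ_max = arccos|n̂_z| ≈ 54.3°.

≈ 54°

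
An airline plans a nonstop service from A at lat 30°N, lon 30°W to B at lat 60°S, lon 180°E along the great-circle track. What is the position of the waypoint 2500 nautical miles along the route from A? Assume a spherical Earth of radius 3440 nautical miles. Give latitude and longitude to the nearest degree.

Write both endpoints as unit vectors p₁, p₂ with components (cos φ cos λ, cos φ sin λ, sin φ).
The central angle between the endpoints is δ = arccos(p₁·p₂) ≈ 2.512 rad (143.9°). The total great-circle distance is δ·R ≈ 2.512 × 3440 ≈ 8640 nmi, so the target fraction is f = 2500/8640 ≈ 0.289.
Interpolate at f ≈ 0.289 with slerp weights a = sin((1−f)δ)/sin δ ≈ 1.659, b = sin(fδ)/sin δ ≈ 1.128.
p = a·p₁ + b·p₂ ≈ (0.680, -0.718, -0.147); φ = arcsin(p_z) ≈ -8.48°, λ = atan2(p_y, p_x) ≈ -46.56°.

≈ lat 8°S, lon 47°W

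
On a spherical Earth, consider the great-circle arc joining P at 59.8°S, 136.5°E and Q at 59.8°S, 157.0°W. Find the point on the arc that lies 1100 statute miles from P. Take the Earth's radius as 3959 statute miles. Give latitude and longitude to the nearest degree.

Convert each endpoint to a unit vector on the sphere (x = cos φ cos λ, y = cos φ sin λ, z = sin φ).
The central angle between the endpoints is δ = arccos(p₁·p₂) ≈ 0.559 rad (32.0°). The total great-circle distance is δ·R ≈ 0.559 × 3959 ≈ 2212 mi, so the target fraction is f = 1100/2212 ≈ 0.497.
Interpolate at f ≈ 0.497 with slerp weights a = sin((1−f)δ)/sin δ ≈ 0.523, b = sin(fδ)/sin δ ≈ 0.517.
p = a·p₁ + b·p₂ ≈ (-0.430, 0.079, -0.899); φ = arcsin(p_z) ≈ -64.05°, λ = atan2(p_y, p_x) ≈ 169.54°.

≈ 64°S, 170°E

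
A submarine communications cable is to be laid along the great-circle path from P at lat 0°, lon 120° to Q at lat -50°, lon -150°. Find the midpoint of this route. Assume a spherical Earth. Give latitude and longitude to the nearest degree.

≈ lat -33°, lon 153°

Convert each endpoint to a unit vector on the sphere (x = cos φ cos λ, y = cos φ sin λ, z = sin φ).
The central angle between the endpoints is δ = arccos(p₁·p₂) ≈ 1.571 rad (90.0°).
Interpolate at f = 1/2 with slerp weights a = sin((1−f)δ)/sin δ ≈ 0.707, b = sin(fδ)/sin δ ≈ 0.707.
p = a·p₁ + b·p₂ ≈ (-0.747, 0.385, -0.542); φ = arcsin(p_z) ≈ -32.80°, λ = atan2(p_y, p_x) ≈ 152.73°.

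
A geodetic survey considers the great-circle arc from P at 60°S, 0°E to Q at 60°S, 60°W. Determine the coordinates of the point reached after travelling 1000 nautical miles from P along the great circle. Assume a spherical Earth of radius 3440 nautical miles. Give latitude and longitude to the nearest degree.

Write both endpoints as unit vectors p₁, p₂ with components (cos φ cos λ, cos φ sin λ, sin φ).
The central angle between the endpoints is δ = arccos(p₁·p₂) ≈ 0.505 rad (29.0°). The total great-circle distance is δ·R ≈ 0.505 × 3440 ≈ 1738 nmi, so the target fraction is f = 1000/1738 ≈ 0.575.
Interpolate at f ≈ 0.575 with slerp weights a = sin((1−f)δ)/sin δ ≈ 0.440, b = sin(fδ)/sin δ ≈ 0.592.
p = a·p₁ + b·p₂ ≈ (0.368, -0.256, -0.894); φ = arcsin(p_z) ≈ -63.35°, λ = atan2(p_y, p_x) ≈ -34.86°.

≈ 63°S, 35°W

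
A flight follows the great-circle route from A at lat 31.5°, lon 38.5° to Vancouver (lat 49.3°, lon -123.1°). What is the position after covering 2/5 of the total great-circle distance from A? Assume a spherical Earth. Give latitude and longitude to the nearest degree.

Convert each endpoint to a unit vector on the sphere (x = cos φ cos λ, y = cos φ sin λ, z = sin φ).
The central angle between the endpoints is δ = arccos(p₁·p₂) ≈ 1.703 rad (97.6°).
Interpolate at f = 2/5 with slerp weights a = sin((1−f)δ)/sin δ ≈ 0.860, b = sin(fδ)/sin δ ≈ 0.635.
p = a·p₁ + b·p₂ ≈ (0.348, 0.110, 0.931); φ = arcsin(p_z) ≈ 68.60°, λ = atan2(p_y, p_x) ≈ 17.50°.

≈ lat 69°, lon 18°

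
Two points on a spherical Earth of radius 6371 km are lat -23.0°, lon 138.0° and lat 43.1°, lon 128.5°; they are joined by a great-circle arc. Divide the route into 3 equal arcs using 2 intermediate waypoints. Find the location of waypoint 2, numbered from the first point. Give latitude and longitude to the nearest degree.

≈ lat 21°, lon 132°

Convert each endpoint to a unit vector on the sphere (x = cos φ cos λ, y = cos φ sin λ, z = sin φ).
The central angle between the endpoints is δ = arccos(p₁·p₂) ≈ 1.164 rad (66.7°).
Interpolate at f = 2/3 with slerp weights a = sin((1−f)δ)/sin δ ≈ 0.412, b = sin(fδ)/sin δ ≈ 0.763.
p = a·p₁ + b·p₂ ≈ (-0.628, 0.689, 0.360); φ = arcsin(p_z) ≈ 21.11°, λ = atan2(p_y, p_x) ≈ 132.35°.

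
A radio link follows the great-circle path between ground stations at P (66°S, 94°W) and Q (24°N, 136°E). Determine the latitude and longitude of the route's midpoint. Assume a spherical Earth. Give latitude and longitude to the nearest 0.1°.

≈ (35.0°S, 161.5°E)

Write both endpoints as unit vectors p₁, p₂ with components (cos φ cos λ, cos φ sin λ, sin φ).
The central angle between the endpoints is δ = arccos(p₁·p₂) ≈ 2.227 rad (127.6°).
Interpolate at f = 1/2 with slerp weights a = sin((1−f)δ)/sin δ ≈ 1.133, b = sin(fδ)/sin δ ≈ 1.133.
p = a·p₁ + b·p₂ ≈ (-0.777, 0.259, -0.574); φ = arcsin(p_z) ≈ -35.04°, λ = atan2(p_y, p_x) ≈ 161.54°.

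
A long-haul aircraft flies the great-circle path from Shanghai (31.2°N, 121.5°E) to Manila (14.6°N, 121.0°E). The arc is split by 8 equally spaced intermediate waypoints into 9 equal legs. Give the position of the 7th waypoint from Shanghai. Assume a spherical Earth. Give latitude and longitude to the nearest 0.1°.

≈ 18.3°N, 121.1°E

Convert each endpoint to a unit vector on the sphere (x = cos φ cos λ, y = cos φ sin λ, z = sin φ).
The central angle between the endpoints is δ = arccos(p₁·p₂) ≈ 0.290 rad (16.6°).
Interpolate at f = 7/9 with slerp weights a = sin((1−f)δ)/sin δ ≈ 0.225, b = sin(fδ)/sin δ ≈ 0.782.
p = a·p₁ + b·p₂ ≈ (-0.490, 0.813, 0.314); φ = arcsin(p_z) ≈ 18.29°, λ = atan2(p_y, p_x) ≈ 121.10°.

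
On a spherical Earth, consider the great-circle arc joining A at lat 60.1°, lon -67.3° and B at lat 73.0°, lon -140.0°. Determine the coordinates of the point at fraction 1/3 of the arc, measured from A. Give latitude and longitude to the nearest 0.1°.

≈ lat 67.5°, lon -81.9°

The haversine formula gives a central angle δ ≈ 0.511 rad (29.3°) between the endpoints.
Interpolate at f = 1/3 with slerp weights a = sin((1−f)δ)/sin δ ≈ 0.683, b = sin(fδ)/sin δ ≈ 0.347.
p = a·p₁ + b·p₂ ≈ (0.054, -0.379, 0.924); φ = arcsin(p_z) ≈ 67.47°, λ = atan2(p_y, p_x) ≈ -81.93°.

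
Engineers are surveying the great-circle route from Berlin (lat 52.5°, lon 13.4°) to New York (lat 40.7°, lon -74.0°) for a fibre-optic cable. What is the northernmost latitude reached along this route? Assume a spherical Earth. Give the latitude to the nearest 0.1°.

The great circle lies in the plane with unit normal n̂ = (p₁ × p₂)/|p₁ × p₂|.
Here n̂_z ≈ -0.547; the vertex latitude is φ_max = arccos|n̂_z| ≈ 56.8°.

≈ 56.8°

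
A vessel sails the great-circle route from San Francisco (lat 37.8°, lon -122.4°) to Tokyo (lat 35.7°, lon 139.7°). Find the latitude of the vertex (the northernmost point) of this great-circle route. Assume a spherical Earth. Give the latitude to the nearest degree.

≈ 49°

The great circle lies in the plane with unit normal n̂ = (p₁ × p₂)/|p₁ × p₂|.
Here n̂_z ≈ -0.660; the vertex latitude is φ_max = arccos|n̂_z| ≈ 48.7°.
Check via Clairaut: cos φ_max = |cos φ₁| · sin C = cos(37.8°)·sin(56.6°) ≈ 0.660, again giving ≈ 48.7°.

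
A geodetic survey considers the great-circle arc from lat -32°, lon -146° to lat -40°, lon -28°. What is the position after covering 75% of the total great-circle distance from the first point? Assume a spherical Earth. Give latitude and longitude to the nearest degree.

≈ lat -52°, lon -55°

Convert each endpoint to a unit vector on the sphere (x = cos φ cos λ, y = cos φ sin λ, z = sin φ).
The central angle between the endpoints is δ = arccos(p₁·p₂) ≈ 1.535 rad (88.0°).
Interpolate at f = 0.75 with slerp weights a = sin((1−f)δ)/sin δ ≈ 0.375, b = sin(fδ)/sin δ ≈ 0.914.
p = a·p₁ + b·p₂ ≈ (0.355, -0.506, -0.786); φ = arcsin(p_z) ≈ -51.81°, λ = atan2(p_y, p_x) ≈ -54.99°.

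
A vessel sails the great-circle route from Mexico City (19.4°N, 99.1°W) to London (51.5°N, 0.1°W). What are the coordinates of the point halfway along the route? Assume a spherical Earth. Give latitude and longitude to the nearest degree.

The haversine formula gives a central angle δ ≈ 1.402 rad (80.3°) between the endpoints.
Interpolate at f = 1/2 with slerp weights a = sin((1−f)δ)/sin δ ≈ 0.654, b = sin(fδ)/sin δ ≈ 0.654.
p = a·p₁ + b·p₂ ≈ (0.310, -0.610, 0.729); φ = arcsin(p_z) ≈ 46.83°, λ = atan2(p_y, p_x) ≈ -63.09°.

≈ (47°N, 63°W)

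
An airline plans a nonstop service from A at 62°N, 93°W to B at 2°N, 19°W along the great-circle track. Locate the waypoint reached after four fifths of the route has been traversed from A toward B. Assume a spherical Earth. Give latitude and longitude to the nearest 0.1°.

≈ 16.3°N, 26.6°W

Write both endpoints as unit vectors p₁, p₂ with components (cos φ cos λ, cos φ sin λ, sin φ).
The central angle between the endpoints is δ = arccos(p₁·p₂) ≈ 1.410 rad (80.8°).
Interpolate at f = 4/5 with slerp weights a = sin((1−f)δ)/sin δ ≈ 0.282, b = sin(fδ)/sin δ ≈ 0.915.
p = a·p₁ + b·p₂ ≈ (0.858, -0.430, 0.281); φ = arcsin(p_z) ≈ 16.31°, λ = atan2(p_y, p_x) ≈ -26.62°.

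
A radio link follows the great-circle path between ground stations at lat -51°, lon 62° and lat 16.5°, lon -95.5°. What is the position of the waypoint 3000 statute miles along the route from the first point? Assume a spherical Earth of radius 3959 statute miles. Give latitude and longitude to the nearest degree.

Convert each endpoint to a unit vector on the sphere (x = cos φ cos λ, y = cos φ sin λ, z = sin φ).
The central angle between the endpoints is δ = arccos(p₁·p₂) ≈ 2.463 rad (141.1°). The total great-circle distance is δ·R ≈ 2.463 × 3959 ≈ 9749 mi, so the target fraction is f = 3000/9749 ≈ 0.308.
Interpolate at f ≈ 0.308 with slerp weights a = sin((1−f)δ)/sin δ ≈ 1.578, b = sin(fδ)/sin δ ≈ 1.094.
p = a·p₁ + b·p₂ ≈ (0.366, -0.168, -0.916); φ = arcsin(p_z) ≈ -66.28°, λ = atan2(p_y, p_x) ≈ -24.63°.

≈ lat -66°, lon -25°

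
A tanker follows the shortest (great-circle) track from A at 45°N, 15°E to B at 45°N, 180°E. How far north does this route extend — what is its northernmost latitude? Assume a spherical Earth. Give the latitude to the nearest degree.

≈ 83°N

The great circle lies in the plane with unit normal n̂ = (p₁ × p₂)/|p₁ × p₂|.
Here n̂_z ≈ +0.129; the vertex latitude is φ_max = arccos|n̂_z| ≈ 82.6°.
Check via Clairaut: cos φ_max = |cos φ₁| · sin C = cos(45.0°)·sin(10.5°) ≈ 0.129, again giving ≈ 82.6°.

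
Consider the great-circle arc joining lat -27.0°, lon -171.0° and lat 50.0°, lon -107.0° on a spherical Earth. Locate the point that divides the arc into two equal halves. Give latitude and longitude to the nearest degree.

Write both endpoints as unit vectors p₁, p₂ with components (cos φ cos λ, cos φ sin λ, sin φ).
The central angle between the endpoints is δ = arccos(p₁·p₂) ≈ 1.668 rad (95.5°).
Interpolate at f = 1/2 with slerp weights a = sin((1−f)δ)/sin δ ≈ 0.744, b = sin(fδ)/sin δ ≈ 0.744.
p = a·p₁ + b·p₂ ≈ (-0.795, -0.561, 0.232); φ = arcsin(p_z) ≈ 13.42°, λ = atan2(p_y, p_x) ≈ -144.77°.

≈ lat 13°, lon -145°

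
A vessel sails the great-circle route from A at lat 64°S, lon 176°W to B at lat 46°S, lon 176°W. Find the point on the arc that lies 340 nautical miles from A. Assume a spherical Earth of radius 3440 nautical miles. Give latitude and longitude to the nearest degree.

≈ lat 58°S, lon 176°W

The haversine formula gives a central angle δ ≈ 0.314 rad (18.0°) between the endpoints. The total great-circle distance is δ·R ≈ 0.314 × 3440 ≈ 1081 nmi, so the target fraction is f = 340/1081 ≈ 0.315.
Interpolate at f ≈ 0.315 with slerp weights a = sin((1−f)δ)/sin δ ≈ 0.691, b = sin(fδ)/sin δ ≈ 0.319.
p = a·p₁ + b·p₂ ≈ (-0.524, -0.037, -0.851); φ = arcsin(p_z) ≈ -58.34°, λ = atan2(p_y, p_x) ≈ -176.00°.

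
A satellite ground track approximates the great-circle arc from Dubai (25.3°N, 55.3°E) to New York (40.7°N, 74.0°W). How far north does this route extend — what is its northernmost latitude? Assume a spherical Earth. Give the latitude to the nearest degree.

The great circle lies in the plane with unit normal n̂ = (p₁ × p₂)/|p₁ × p₂|.
Here n̂_z ≈ -0.537; the vertex latitude is φ_max = arccos|n̂_z| ≈ 57.5°.

≈ 58°N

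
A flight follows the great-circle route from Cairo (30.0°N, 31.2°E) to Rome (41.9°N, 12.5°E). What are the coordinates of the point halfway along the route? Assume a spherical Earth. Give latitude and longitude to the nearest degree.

The haversine formula gives a central angle δ ≈ 0.335 rad (19.2°) between the endpoints.
Interpolate at f = 1/2 with slerp weights a = sin((1−f)δ)/sin δ ≈ 0.507, b = sin(fδ)/sin δ ≈ 0.507.
p = a·p₁ + b·p₂ ≈ (0.744, 0.309, 0.592); φ = arcsin(p_z) ≈ 36.31°, λ = atan2(p_y, p_x) ≈ 22.56°.

≈ (36°N, 23°E)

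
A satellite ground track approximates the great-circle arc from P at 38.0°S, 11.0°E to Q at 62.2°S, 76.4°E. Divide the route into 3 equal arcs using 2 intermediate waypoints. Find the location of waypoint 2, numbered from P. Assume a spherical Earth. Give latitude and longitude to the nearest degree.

≈ 59°S, 46°E

Convert each endpoint to a unit vector on the sphere (x = cos φ cos λ, y = cos φ sin λ, z = sin φ).
The central angle between the endpoints is δ = arccos(p₁·p₂) ≈ 0.799 rad (45.8°).
Interpolate at f = 2/3 with slerp weights a = sin((1−f)δ)/sin δ ≈ 0.367, b = sin(fδ)/sin δ ≈ 0.709.
p = a·p₁ + b·p₂ ≈ (0.362, 0.376, -0.853); φ = arcsin(p_z) ≈ -58.53°, λ = atan2(p_y, p_x) ≈ 46.14°.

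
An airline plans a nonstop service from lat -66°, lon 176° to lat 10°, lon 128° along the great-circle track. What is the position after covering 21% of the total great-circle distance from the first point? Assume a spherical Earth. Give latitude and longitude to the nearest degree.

≈ lat -52°, lon 155°

From cos δ = sin φ₁ sin φ₂ + cos φ₁ cos φ₂ cos Δλ, the central angle is δ ≈ 1.461 rad (83.7°).
Interpolate at f = 0.21 with slerp weights a = sin((1−f)δ)/sin δ ≈ 0.920, b = sin(fδ)/sin δ ≈ 0.304.
p = a·p₁ + b·p₂ ≈ (-0.558, 0.262, -0.788); φ = arcsin(p_z) ≈ -51.97°, λ = atan2(p_y, p_x) ≈ 154.84°.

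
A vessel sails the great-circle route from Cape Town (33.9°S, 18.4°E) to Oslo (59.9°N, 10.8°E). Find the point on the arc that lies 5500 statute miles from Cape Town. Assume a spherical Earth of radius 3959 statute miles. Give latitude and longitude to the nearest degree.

≈ 46°N, 13°E

Write both endpoints as unit vectors p₁, p₂ with components (cos φ cos λ, cos φ sin λ, sin φ).
The central angle between the endpoints is δ = arccos(p₁·p₂) ≈ 1.641 rad (94.0°). The total great-circle distance is δ·R ≈ 1.641 × 3959 ≈ 6496 mi, so the target fraction is f = 5500/6496 ≈ 0.847.
Interpolate at f ≈ 0.847 with slerp weights a = sin((1−f)δ)/sin δ ≈ 0.250, b = sin(fδ)/sin δ ≈ 0.986.
p = a·p₁ + b·p₂ ≈ (0.682, 0.158, 0.714); φ = arcsin(p_z) ≈ 45.55°, λ = atan2(p_y, p_x) ≈ 13.04°.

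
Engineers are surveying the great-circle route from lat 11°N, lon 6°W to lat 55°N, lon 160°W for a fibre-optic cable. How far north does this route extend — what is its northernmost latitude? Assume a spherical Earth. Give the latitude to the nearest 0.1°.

≈ 74.7°N

The great circle lies in the plane with unit normal n̂ = (p₁ × p₂)/|p₁ × p₂|.
Here n̂_z ≈ -0.263; the vertex latitude is φ_max = arccos|n̂_z| ≈ 74.7°.
Check via Clairaut: cos φ_max = |cos φ₁| · sin C = cos(11.0°)·sin(15.6°) ≈ 0.263, again giving ≈ 74.7°.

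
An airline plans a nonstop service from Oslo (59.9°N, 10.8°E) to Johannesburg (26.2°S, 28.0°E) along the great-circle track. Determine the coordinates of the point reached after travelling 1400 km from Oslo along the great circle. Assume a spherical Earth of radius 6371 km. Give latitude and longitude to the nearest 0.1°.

From cos δ = sin φ₁ sin φ₂ + cos φ₁ cos φ₂ cos Δλ, the central angle is δ ≈ 1.523 rad (87.3°). The total great-circle distance is δ·R ≈ 1.523 × 6371 ≈ 9702 km, so the target fraction is f = 1400/9702 ≈ 0.144.
Interpolate at f ≈ 0.144 with slerp weights a = sin((1−f)δ)/sin δ ≈ 0.966, b = sin(fδ)/sin δ ≈ 0.218.
p = a·p₁ + b·p₂ ≈ (0.649, 0.183, 0.739); φ = arcsin(p_z) ≈ 47.64°, λ = atan2(p_y, p_x) ≈ 15.73°.

≈ 47.6°N, 15.7°E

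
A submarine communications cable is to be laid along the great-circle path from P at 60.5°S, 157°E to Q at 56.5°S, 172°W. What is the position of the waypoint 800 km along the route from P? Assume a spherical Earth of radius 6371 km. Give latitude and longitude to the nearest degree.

≈ 60°S, 171°E

Convert each endpoint to a unit vector on the sphere (x = cos φ cos λ, y = cos φ sin λ, z = sin φ).
The central angle between the endpoints is δ = arccos(p₁·p₂) ≈ 0.288 rad (16.5°). The total great-circle distance is δ·R ≈ 0.288 × 6371 ≈ 1836 km, so the target fraction is f = 800/1836 ≈ 0.436.
Interpolate at f ≈ 0.436 with slerp weights a = sin((1−f)δ)/sin δ ≈ 0.570, b = sin(fδ)/sin δ ≈ 0.441.
p = a·p₁ + b·p₂ ≈ (-0.499, 0.076, -0.863); φ = arcsin(p_z) ≈ -59.68°, λ = atan2(p_y, p_x) ≈ 171.37°.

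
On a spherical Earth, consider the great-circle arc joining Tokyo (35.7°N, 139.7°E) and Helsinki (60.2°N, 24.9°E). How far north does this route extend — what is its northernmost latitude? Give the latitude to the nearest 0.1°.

The great circle lies in the plane with unit normal n̂ = (p₁ × p₂)/|p₁ × p₂|.
Here n̂_z ≈ -0.389; the vertex latitude is φ_max = arccos|n̂_z| ≈ 67.1°.
Check via Clairaut: cos φ_max = |cos φ₁| · sin C = cos(35.7°)·sin(28.6°) ≈ 0.389, again giving ≈ 67.1°.

≈ 67.1°N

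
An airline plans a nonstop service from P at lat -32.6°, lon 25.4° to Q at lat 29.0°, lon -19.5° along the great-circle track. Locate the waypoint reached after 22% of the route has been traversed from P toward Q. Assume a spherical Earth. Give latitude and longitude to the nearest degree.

From cos δ = sin φ₁ sin φ₂ + cos φ₁ cos φ₂ cos Δλ, the central angle is δ ≈ 1.307 rad (74.9°).
Interpolate at f = 0.22 with slerp weights a = sin((1−f)δ)/sin δ ≈ 0.882, b = sin(fδ)/sin δ ≈ 0.294.
p = a·p₁ + b·p₂ ≈ (0.914, 0.233, -0.333); φ = arcsin(p_z) ≈ -19.45°, λ = atan2(p_y, p_x) ≈ 14.31°.

≈ lat -19°, lon 14°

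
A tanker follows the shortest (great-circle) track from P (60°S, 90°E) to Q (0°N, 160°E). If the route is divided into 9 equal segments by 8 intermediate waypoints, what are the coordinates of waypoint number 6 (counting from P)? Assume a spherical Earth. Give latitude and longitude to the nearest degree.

Write both endpoints as unit vectors p₁, p₂ with components (cos φ cos λ, cos φ sin λ, sin φ).
The central angle between the endpoints is δ = arccos(p₁·p₂) ≈ 1.399 rad (80.2°).
Interpolate at f = 6/9 with slerp weights a = sin((1−f)δ)/sin δ ≈ 0.456, b = sin(fδ)/sin δ ≈ 0.815.
p = a·p₁ + b·p₂ ≈ (-0.766, 0.507, -0.395); φ = arcsin(p_z) ≈ -23.28°, λ = atan2(p_y, p_x) ≈ 146.50°.

≈ (23°S, 147°E)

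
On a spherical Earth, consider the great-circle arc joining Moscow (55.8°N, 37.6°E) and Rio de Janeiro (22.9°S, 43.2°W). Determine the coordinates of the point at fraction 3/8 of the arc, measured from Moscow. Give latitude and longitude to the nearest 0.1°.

From cos δ = sin φ₁ sin φ₂ + cos φ₁ cos φ₂ cos Δλ, the central angle is δ ≈ 1.812 rad (103.8°).
Interpolate at f = 3/8 with slerp weights a = sin((1−f)δ)/sin δ ≈ 0.933, b = sin(fδ)/sin δ ≈ 0.647.
p = a·p₁ + b·p₂ ≈ (0.850, -0.088, 0.519); φ = arcsin(p_z) ≈ 31.30°, λ = atan2(p_y, p_x) ≈ -5.93°.

≈ 31.3°N, 5.9°W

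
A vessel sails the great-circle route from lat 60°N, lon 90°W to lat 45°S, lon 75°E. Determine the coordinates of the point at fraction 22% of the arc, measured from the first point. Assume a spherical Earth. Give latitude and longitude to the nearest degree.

Convert each endpoint to a unit vector on the sphere (x = cos φ cos λ, y = cos φ sin λ, z = sin φ).
The central angle between the endpoints is δ = arccos(p₁·p₂) ≈ 2.837 rad (162.5°).
Interpolate at f = 0.22 with slerp weights a = sin((1−f)δ)/sin δ ≈ 2.668, b = sin(fδ)/sin δ ≈ 1.947.
p = a·p₁ + b·p₂ ≈ (0.356, -0.005, 0.934); φ = arcsin(p_z) ≈ 69.13°, λ = atan2(p_y, p_x) ≈ -0.74°.

≈ lat 69°N, lon 1°W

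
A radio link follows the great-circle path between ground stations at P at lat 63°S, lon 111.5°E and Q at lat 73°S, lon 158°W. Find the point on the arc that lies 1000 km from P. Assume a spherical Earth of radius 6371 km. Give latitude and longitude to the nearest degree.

≈ lat 70°S, lon 126°E

The haversine formula gives a central angle δ ≈ 0.553 rad (31.7°) between the endpoints. The total great-circle distance is δ·R ≈ 0.553 × 6371 ≈ 3524 km, so the target fraction is f = 1000/3524 ≈ 0.284.
Interpolate at f ≈ 0.284 with slerp weights a = sin((1−f)δ)/sin δ ≈ 0.734, b = sin(fδ)/sin δ ≈ 0.298.
p = a·p₁ + b·p₂ ≈ (-0.203, 0.278, -0.939); φ = arcsin(p_z) ≈ -69.89°, λ = atan2(p_y, p_x) ≈ 126.15°.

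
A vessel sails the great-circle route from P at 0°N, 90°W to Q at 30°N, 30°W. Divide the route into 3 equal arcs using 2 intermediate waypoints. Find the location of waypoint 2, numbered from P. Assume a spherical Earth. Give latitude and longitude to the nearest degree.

≈ 22°N, 52°W

Convert each endpoint to a unit vector on the sphere (x = cos φ cos λ, y = cos φ sin λ, z = sin φ).
The central angle between the endpoints is δ = arccos(p₁·p₂) ≈ 1.123 rad (64.3°).
Interpolate at f = 2/3 with slerp weights a = sin((1−f)δ)/sin δ ≈ 0.406, b = sin(fδ)/sin δ ≈ 0.755.
p = a·p₁ + b·p₂ ≈ (0.566, -0.733, 0.378); φ = arcsin(p_z) ≈ 22.18°, λ = atan2(p_y, p_x) ≈ -52.29°.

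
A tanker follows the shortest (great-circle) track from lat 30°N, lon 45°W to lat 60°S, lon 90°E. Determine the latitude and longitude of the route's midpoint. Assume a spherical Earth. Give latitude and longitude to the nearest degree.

Convert each endpoint to a unit vector on the sphere (x = cos φ cos λ, y = cos φ sin λ, z = sin φ).
The central angle between the endpoints is δ = arccos(p₁·p₂) ≈ 2.403 rad (137.7°).
Interpolate at f = 1/2 with slerp weights a = sin((1−f)δ)/sin δ ≈ 1.385, b = sin(fδ)/sin δ ≈ 1.385.
p = a·p₁ + b·p₂ ≈ (0.848, -0.156, -0.507); φ = arcsin(p_z) ≈ -30.45°, λ = atan2(p_y, p_x) ≈ -10.40°.

≈ lat 30°S, lon 10°W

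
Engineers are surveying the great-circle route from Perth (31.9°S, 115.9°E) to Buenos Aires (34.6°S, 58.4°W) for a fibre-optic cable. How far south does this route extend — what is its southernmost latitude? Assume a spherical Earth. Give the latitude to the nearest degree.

The great circle lies in the plane with unit normal n̂ = (p₁ × p₂)/|p₁ × p₂|.
Here n̂_z ≈ -0.076; the vertex latitude is φ_max = arccos|n̂_z| ≈ 85.7°.

≈ 86°S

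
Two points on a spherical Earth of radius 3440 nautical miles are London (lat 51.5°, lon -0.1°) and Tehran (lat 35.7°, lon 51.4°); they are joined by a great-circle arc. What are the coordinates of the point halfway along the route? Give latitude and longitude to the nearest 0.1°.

≈ lat 46.5°, lon 29.3°

From cos δ = sin φ₁ sin φ₂ + cos φ₁ cos φ₂ cos Δλ, the central angle is δ ≈ 0.690 rad (39.5°).
Interpolate at f = 1/2 with slerp weights a = sin((1−f)δ)/sin δ ≈ 0.531, b = sin(fδ)/sin δ ≈ 0.531.
p = a·p₁ + b·p₂ ≈ (0.600, 0.337, 0.726); φ = arcsin(p_z) ≈ 46.54°, λ = atan2(p_y, p_x) ≈ 29.30°.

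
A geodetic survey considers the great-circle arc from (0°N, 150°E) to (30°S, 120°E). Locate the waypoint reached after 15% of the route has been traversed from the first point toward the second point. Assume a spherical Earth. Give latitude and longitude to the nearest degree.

≈ (5°S, 146°E)

Write both endpoints as unit vectors p₁, p₂ with components (cos φ cos λ, cos φ sin λ, sin φ).
The central angle between the endpoints is δ = arccos(p₁·p₂) ≈ 0.723 rad (41.4°).
Interpolate at f = 0.15 with slerp weights a = sin((1−f)δ)/sin δ ≈ 0.871, b = sin(fδ)/sin δ ≈ 0.164.
p = a·p₁ + b·p₂ ≈ (-0.826, 0.558, -0.082); φ = arcsin(p_z) ≈ -4.69°, λ = atan2(p_y, p_x) ≈ 145.92°.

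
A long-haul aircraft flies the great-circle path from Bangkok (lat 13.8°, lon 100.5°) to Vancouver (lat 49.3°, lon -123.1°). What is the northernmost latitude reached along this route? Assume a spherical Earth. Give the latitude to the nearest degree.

The great circle lies in the plane with unit normal n̂ = (p₁ × p₂)/|p₁ × p₂|.
Here n̂_z ≈ +0.455; the vertex latitude is φ_max = arccos|n̂_z| ≈ 63.0°.

≈ 63°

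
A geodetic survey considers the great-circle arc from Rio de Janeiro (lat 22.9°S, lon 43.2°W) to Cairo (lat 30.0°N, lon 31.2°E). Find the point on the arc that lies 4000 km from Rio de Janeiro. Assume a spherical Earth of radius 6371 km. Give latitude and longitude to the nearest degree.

From cos δ = sin φ₁ sin φ₂ + cos φ₁ cos φ₂ cos Δλ, the central angle is δ ≈ 1.551 rad (88.9°). The total great-circle distance is δ·R ≈ 1.551 × 6371 ≈ 9880 km, so the target fraction is f = 4000/9880 ≈ 0.405.
Interpolate at f ≈ 0.405 with slerp weights a = sin((1−f)δ)/sin δ ≈ 0.798, b = sin(fδ)/sin δ ≈ 0.588.
p = a·p₁ + b·p₂ ≈ (0.971, -0.239, -0.017); φ = arcsin(p_z) ≈ -0.95°, λ = atan2(p_y, p_x) ≈ -13.85°.

≈ lat 1°S, lon 14°W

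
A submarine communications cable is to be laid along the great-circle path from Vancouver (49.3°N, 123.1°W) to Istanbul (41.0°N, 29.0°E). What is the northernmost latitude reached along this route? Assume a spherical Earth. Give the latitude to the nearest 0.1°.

≈ 76.7°N

The great circle lies in the plane with unit normal n̂ = (p₁ × p₂)/|p₁ × p₂|.
Here n̂_z ≈ +0.231; the vertex latitude is φ_max = arccos|n̂_z| ≈ 76.7°.
Check via Clairaut: cos φ_max = |cos φ₁| · sin C = cos(49.3°)·sin(20.7°) ≈ 0.231, again giving ≈ 76.7°.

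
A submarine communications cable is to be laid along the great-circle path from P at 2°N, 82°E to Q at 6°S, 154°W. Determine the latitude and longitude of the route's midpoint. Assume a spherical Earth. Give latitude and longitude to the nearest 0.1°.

≈ 4.3°S, 143.7°E

Write both endpoints as unit vectors p₁, p₂ with components (cos φ cos λ, cos φ sin λ, sin φ).
The central angle between the endpoints is δ = arccos(p₁·p₂) ≈ 2.165 rad (124.0°).
Interpolate at f = 1/2 with slerp weights a = sin((1−f)δ)/sin δ ≈ 1.065, b = sin(fδ)/sin δ ≈ 1.065.
p = a·p₁ + b·p₂ ≈ (-0.804, 0.590, -0.074); φ = arcsin(p_z) ≈ -4.25°, λ = atan2(p_y, p_x) ≈ 143.74°.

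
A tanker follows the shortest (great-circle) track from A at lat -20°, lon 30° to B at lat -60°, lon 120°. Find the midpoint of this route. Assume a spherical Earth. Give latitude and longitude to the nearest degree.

From cos δ = sin φ₁ sin φ₂ + cos φ₁ cos φ₂ cos Δλ, the central angle is δ ≈ 1.270 rad (72.8°).
Interpolate at f = 1/2 with slerp weights a = sin((1−f)δ)/sin δ ≈ 0.621, b = sin(fδ)/sin δ ≈ 0.621.
p = a·p₁ + b·p₂ ≈ (0.350, 0.561, -0.750); φ = arcsin(p_z) ≈ -48.62°, λ = atan2(p_y, p_x) ≈ 58.02°.

≈ lat -49°, lon 58°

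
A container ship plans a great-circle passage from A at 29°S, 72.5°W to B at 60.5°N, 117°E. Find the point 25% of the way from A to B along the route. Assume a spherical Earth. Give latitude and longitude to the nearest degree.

≈ 8°N, 78°W

Convert each endpoint to a unit vector on the sphere (x = cos φ cos λ, y = cos φ sin λ, z = sin φ).
The central angle between the endpoints is δ = arccos(p₁·p₂) ≈ 2.581 rad (147.9°).
Interpolate at f = 0.25 with slerp weights a = sin((1−f)δ)/sin δ ≈ 1.756, b = sin(fδ)/sin δ ≈ 1.130.
p = a·p₁ + b·p₂ ≈ (0.209, -0.969, 0.132); φ = arcsin(p_z) ≈ 7.61°, λ = atan2(p_y, p_x) ≈ -77.82°.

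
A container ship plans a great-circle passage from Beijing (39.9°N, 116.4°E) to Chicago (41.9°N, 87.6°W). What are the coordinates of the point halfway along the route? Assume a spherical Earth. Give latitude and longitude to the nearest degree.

≈ 76°N, 170°W

Write both endpoints as unit vectors p₁, p₂ with components (cos φ cos λ, cos φ sin λ, sin φ).
The central angle between the endpoints is δ = arccos(p₁·p₂) ≈ 1.664 rad (95.4°).
Interpolate at f = 1/2 with slerp weights a = sin((1−f)δ)/sin δ ≈ 0.743, b = sin(fδ)/sin δ ≈ 0.743.
p = a·p₁ + b·p₂ ≈ (-0.230, -0.042, 0.972); φ = arcsin(p_z) ≈ 76.47°, λ = atan2(p_y, p_x) ≈ -169.67°.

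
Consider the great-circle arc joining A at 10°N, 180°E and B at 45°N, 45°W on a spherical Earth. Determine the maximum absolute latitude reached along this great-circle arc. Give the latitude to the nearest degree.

≈ 58°N

The great circle lies in the plane with unit normal n̂ = (p₁ × p₂)/|p₁ × p₂|.
Here n̂_z ≈ +0.530; the vertex latitude is φ_max = arccos|n̂_z| ≈ 58.0°.
Check via Clairaut: cos φ_max = |cos φ₁| · sin C = cos(10.0°)·sin(32.6°) ≈ 0.530, again giving ≈ 58.0°.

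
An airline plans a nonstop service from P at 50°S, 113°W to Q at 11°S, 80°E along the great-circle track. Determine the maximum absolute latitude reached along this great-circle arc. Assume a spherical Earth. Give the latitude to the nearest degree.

The great circle lies in the plane with unit normal n̂ = (p₁ × p₂)/|p₁ × p₂|.
Here n̂_z ≈ -0.161; the vertex latitude is φ_max = arccos|n̂_z| ≈ 80.8°.
Check via Clairaut: cos φ_max = |cos φ₁| · sin C = cos(50.0°)·sin(165.5°) ≈ 0.161, again giving ≈ 80.8°.

≈ 81°S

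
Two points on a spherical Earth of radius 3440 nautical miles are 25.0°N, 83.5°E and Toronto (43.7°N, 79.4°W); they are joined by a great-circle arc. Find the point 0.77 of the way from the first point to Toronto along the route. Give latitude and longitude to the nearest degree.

≈ 67°N, 61°W

From cos δ = sin φ₁ sin φ₂ + cos φ₁ cos φ₂ cos Δλ, the central angle is δ ≈ 1.912 rad (109.5°).
Interpolate at f = 0.77 with slerp weights a = sin((1−f)δ)/sin δ ≈ 0.452, b = sin(fδ)/sin δ ≈ 1.056.
p = a·p₁ + b·p₂ ≈ (0.187, -0.344, 0.920); φ = arcsin(p_z) ≈ 66.98°, λ = atan2(p_y, p_x) ≈ -61.48°.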